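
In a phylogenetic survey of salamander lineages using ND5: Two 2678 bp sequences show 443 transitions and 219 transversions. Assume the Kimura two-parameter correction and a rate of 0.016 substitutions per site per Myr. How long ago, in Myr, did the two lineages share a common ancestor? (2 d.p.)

9.71

P = 443/2678 ≈ 0.165422 and Q = 219/2678 ≈ 0.081777.
Under the Kimura two-parameter model, d = −½ ln(1 − 2P − Q) − ¼ ln(1 − 2Q).
1 − 2P − Q = 0.587379, giving −½ ln(0.587379) = 0.266043.
1 − 2Q = 0.836446, giving −¼ ln(0.836446) = 0.044648.
d = 0.266043 + 0.044648 = 0.310691.
Under a molecular clock d = 2μt, so t = d/(2μ) = 0.310691 / (2 × 0.016) = 9.71 Myr.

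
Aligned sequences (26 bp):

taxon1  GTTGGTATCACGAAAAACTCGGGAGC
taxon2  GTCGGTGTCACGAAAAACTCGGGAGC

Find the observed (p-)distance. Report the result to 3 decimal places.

The sequences differ at 2 of 26 positions (sites 3, 7).
p = 2/26 = 0.076923… ≈ 0.077 (to 3 d.p.).

0.077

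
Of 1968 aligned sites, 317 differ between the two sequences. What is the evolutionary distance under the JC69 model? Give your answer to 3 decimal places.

0.181

p = 317/1968 ≈ 0.161077.
d = −(3/4) ln(1 − 4p/3) = −0.75 ln(1 − 0.214769) = −0.75 ln(0.785231)
  = −0.75 × (-0.241777) = 0.181333 substitutions/site.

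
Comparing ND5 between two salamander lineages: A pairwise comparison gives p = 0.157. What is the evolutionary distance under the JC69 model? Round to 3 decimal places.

d = −(3/4) ln(1 − 4p/3) = −0.75 ln(1 − 0.209333) = −0.75 ln(0.790667)
  = −0.75 × (-0.234878) = 0.176159 substitutions/site.

0.176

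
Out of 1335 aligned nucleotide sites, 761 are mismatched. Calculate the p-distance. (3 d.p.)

0.570

p = 761/1335 = 0.570037… ≈ 0.570 (to 3 d.p.).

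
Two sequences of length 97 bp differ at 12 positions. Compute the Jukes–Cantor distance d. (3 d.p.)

p = 12/97 ≈ 0.123711.
d = −(3/4) ln(1 − 4p/3) = −0.75 ln(1 − 0.164948) = −0.75 ln(0.835052)
  = −0.75 × (-0.180261) = 0.135196 substitutions/site.

0.135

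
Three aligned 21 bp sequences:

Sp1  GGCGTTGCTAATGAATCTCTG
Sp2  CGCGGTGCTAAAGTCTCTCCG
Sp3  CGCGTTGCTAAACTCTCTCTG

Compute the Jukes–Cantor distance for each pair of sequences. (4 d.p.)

Sp1–Sp2: 6/21 sites differ → p ≈ 0.285714, d = −0.75 ln(1 − 0.380952) = 0.359679 ≈ 0.3597.
Sp1–Sp3: 5/21 sites differ → p ≈ 0.238095, d = −0.75 ln(1 − 0.31746) = 0.286451 ≈ 0.2865.
Sp2–Sp3: 3/21 sites differ → p ≈ 0.142857, d = −0.75 ln(1 − 0.190476) = 0.158482 ≈ 0.1585.

d(Sp1,Sp2) = 0.3597, d(Sp1,Sp3) = 0.2865, d(Sp2,Sp3) = 0.1585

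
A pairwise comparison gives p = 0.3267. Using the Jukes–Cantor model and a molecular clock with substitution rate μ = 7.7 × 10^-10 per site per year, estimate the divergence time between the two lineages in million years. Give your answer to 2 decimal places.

d = −(3/4) ln(1 − 4p/3) = −0.75 ln(1 − 0.4356) = −0.75 ln(0.5644)
  = −0.75 × (-0.571992) = 0.428994 substitutions/site.
Under a molecular clock d = 2μt, so t = d/(2μ) = 0.428994 / (2 × 7.7 × 10^-10) = 278.57 million years.

278.57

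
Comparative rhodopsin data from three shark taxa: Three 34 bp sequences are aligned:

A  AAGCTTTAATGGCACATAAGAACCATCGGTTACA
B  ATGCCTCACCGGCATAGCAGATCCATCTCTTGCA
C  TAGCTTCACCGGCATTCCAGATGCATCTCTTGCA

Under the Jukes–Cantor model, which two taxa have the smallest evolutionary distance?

B and C

A–B: 12/34 differ, p = 0.353, d = 0.477.
A–C: 13/34 differ, p = 0.382, d = 0.535.
B–C: 6/34 differ, p = 0.176, d = 0.201.
The smallest distance is between B and C.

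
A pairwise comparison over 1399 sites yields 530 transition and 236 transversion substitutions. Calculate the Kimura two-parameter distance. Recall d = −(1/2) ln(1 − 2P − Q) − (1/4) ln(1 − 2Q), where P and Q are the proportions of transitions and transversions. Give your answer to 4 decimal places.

P = 530/1399 ≈ 0.378842 and Q = 236/1399 ≈ 0.168692.
Under the Kimura two-parameter model, d = −½ ln(1 − 2P − Q) − ¼ ln(1 − 2Q).
1 − 2P − Q = 0.073624, giving −½ ln(0.073624) = 1.304392.
1 − 2Q = 0.662616, giving −¼ ln(0.662616) = 0.102890.
d = 1.304392 + 0.102890 = 1.407282.

1.4073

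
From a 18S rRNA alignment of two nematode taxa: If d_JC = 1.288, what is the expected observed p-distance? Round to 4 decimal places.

p = (3/4)(1 − e^(−4d/3)) = 0.75 × (1 − e^(-1.717333)) = 0.75 × (1 − 0.179544) = 0.615342.

0.6153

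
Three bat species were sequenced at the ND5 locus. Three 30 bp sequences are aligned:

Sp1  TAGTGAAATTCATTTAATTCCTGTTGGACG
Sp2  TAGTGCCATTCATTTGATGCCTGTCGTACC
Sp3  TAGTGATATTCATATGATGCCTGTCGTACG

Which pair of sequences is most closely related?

Sp2 and Sp3

Sp1–Sp2: 7/30 differ, p = 0.233, d = 0.280.
Sp1–Sp3: 6/30 differ, p = 0.200, d = 0.233.
Sp2–Sp3: 4/30 differ, p = 0.133, d = 0.147.
The smallest distance is between Sp2 and Sp3.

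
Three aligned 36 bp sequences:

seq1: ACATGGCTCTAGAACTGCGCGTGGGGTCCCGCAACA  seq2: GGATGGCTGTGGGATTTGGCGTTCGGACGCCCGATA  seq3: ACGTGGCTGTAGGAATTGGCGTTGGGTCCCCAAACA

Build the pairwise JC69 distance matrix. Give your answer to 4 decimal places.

d(seq1,seq2) = 0.6082, d(seq1,seq3) = 0.3041, d(seq2,seq3) = 0.3924

seq1–seq2: 15/36 sites differ → p ≈ 0.416667, d = −0.75 ln(1 − 0.555556) = 0.608198 ≈ 0.6082.
seq1–seq3: 9/36 sites differ → p = 0.25, d = −0.75 ln(1 − 0.333333) = 0.304098 ≈ 0.3041.
seq2–seq3: 11/36 sites differ → p ≈ 0.305556, d = −0.75 ln(1 − 0.407408) = 0.392437 ≈ 0.3924.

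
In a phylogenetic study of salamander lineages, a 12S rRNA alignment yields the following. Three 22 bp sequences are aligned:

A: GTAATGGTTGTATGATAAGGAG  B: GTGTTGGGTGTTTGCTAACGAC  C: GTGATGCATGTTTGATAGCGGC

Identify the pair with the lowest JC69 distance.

A–B: 7/22 differ, p = 0.318, d = 0.414.
A–C: 8/22 differ, p = 0.364, d = 0.497.
B–C: 6/22 differ, p = 0.273, d = 0.339.
The smallest distance is between B and C.

B and C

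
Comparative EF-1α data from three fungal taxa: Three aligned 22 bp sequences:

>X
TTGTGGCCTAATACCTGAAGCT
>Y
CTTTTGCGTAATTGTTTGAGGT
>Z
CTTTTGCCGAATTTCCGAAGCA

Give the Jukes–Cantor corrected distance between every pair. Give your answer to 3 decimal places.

d(X,Y) = 0.699, d(X,Z) = 0.497, d(Y,Z) = 0.591

X–Y: 10/22 sites differ → p ≈ 0.454545, d = −0.75 ln(1 − 0.60606) = 0.698667 ≈ 0.699.
X–Z: 8/22 sites differ → p ≈ 0.363636, d = −0.75 ln(1 − 0.484848) = 0.497470 ≈ 0.497.
Y–Z: 9/22 sites differ → p ≈ 0.409091, d = −0.75 ln(1 − 0.545455) = 0.591344 ≈ 0.591.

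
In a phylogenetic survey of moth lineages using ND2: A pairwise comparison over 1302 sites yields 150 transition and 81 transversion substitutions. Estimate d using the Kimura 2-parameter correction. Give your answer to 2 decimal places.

P = 150/1302 ≈ 0.115207 and Q = 81/1302 ≈ 0.062212.
Under the Kimura two-parameter model, d = −½ ln(1 − 2P − Q) − ¼ ln(1 − 2Q).
1 − 2P − Q = 0.707374, giving −½ ln(0.707374) = 0.173098.
1 − 2Q = 0.875576, giving −¼ ln(0.875576) = 0.033218.
d = 0.173098 + 0.033218 = 0.206316.

0.21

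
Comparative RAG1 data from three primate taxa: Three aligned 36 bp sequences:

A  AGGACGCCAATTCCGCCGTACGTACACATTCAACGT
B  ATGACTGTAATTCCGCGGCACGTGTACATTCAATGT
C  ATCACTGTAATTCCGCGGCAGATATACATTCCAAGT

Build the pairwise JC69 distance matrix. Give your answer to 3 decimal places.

A–B: 9/36 sites differ → p = 0.25, d = −0.75 ln(1 − 0.333333) = 0.304098 ≈ 0.304.
A–C: 12/36 sites differ → p ≈ 0.333333, d = −0.75 ln(1 − 0.444444) = 0.440839 ≈ 0.441.
B–C: 6/36 sites differ → p ≈ 0.166667, d = −0.75 ln(1 − 0.222223) = 0.188487 ≈ 0.188.

d(A,B) = 0.304, d(A,C) = 0.441, d(B,C) = 0.188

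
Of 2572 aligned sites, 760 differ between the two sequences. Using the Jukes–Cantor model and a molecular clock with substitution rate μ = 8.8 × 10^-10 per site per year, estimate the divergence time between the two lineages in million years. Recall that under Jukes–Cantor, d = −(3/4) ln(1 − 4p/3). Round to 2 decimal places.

213.43

p = 760/2572 ≈ 0.29549.
d = −(3/4) ln(1 − 4p/3) = −0.75 ln(1 − 0.393987) = −0.75 ln(0.606013)
  = −0.75 × (-0.500854) = 0.375641 substitutions/site.
Under a molecular clock d = 2μt, so t = d/(2μ) = 0.375641 / (2 × 8.8 × 10^-10) = 213.43 million years.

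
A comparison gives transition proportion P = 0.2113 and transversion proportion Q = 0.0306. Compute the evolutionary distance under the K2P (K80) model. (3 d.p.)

0.318

Under the Kimura two-parameter model, d = −½ ln(1 − 2P − Q) − ¼ ln(1 − 2Q).
1 − 2P − Q = 0.5468, giving −½ ln(0.5468) = 0.301836.
1 − 2Q = 0.9388, giving −¼ ln(0.9388) = 0.015788.
d = 0.301836 + 0.015788 = 0.317624.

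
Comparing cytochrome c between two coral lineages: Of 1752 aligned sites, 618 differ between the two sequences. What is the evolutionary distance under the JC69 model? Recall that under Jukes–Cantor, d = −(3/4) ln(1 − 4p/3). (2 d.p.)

0.48

p = 618/1752 ≈ 0.35274.
d = −(3/4) ln(1 − 4p/3) = −0.75 ln(1 − 0.47032) = −0.75 ln(0.52968)
  = −0.75 × (-0.635482) = 0.476612 substitutions/site.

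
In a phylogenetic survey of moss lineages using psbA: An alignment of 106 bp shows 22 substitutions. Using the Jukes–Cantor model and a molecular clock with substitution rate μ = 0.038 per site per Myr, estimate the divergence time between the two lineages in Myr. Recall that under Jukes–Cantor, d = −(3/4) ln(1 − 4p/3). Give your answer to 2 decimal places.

3.20

p = 22/106 ≈ 0.207547.
d = −(3/4) ln(1 − 4p/3) = −0.75 ln(1 − 0.276729) = −0.75 ln(0.723271)
  = −0.75 × (-0.323971) = 0.242978 substitutions/site.
Under a molecular clock d = 2μt, so t = d/(2μ) = 0.242978 / (2 × 0.038) = 3.20 Myr.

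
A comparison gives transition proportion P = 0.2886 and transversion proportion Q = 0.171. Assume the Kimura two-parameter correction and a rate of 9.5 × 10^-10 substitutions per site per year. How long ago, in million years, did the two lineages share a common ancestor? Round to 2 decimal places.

418.00

Under the Kimura two-parameter model, d = −½ ln(1 − 2P − Q) − ¼ ln(1 − 2Q).
1 − 2P − Q = 0.2518, giving −½ ln(0.2518) = 0.689560.
1 − 2Q = 0.658, giving −¼ ln(0.658) = 0.104638.
d = 0.689560 + 0.104638 = 0.794198.
Under a molecular clock d = 2μt, so t = d/(2μ) = 0.794198 / (2 × 9.5 × 10^-10) = 418.00 million years.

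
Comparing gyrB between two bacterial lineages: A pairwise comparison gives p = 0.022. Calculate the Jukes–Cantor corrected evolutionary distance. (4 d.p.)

d = −(3/4) ln(1 − 4p/3) = −0.75 ln(1 − 0.029333) = −0.75 ln(0.970667)
  = −0.75 × (-0.029772) = 0.022329 substitutions/site.

0.0223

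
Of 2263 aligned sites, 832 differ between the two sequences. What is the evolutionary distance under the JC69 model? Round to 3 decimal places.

p = 832/2263 ≈ 0.367654.
d = −(3/4) ln(1 − 4p/3) = −0.75 ln(1 − 0.490205) = −0.75 ln(0.509795)
  = −0.75 × (-0.673747) = 0.505310 substitutions/site.

0.505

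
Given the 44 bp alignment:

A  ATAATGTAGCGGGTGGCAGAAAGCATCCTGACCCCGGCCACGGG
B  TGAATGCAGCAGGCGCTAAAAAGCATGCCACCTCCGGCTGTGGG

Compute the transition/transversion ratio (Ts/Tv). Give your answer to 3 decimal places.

2.200

Transitions are A↔G and C↔T; transversions are all other mismatches.
Transitions: 11. Transversions: 5.
R = 11/5 = 2.200.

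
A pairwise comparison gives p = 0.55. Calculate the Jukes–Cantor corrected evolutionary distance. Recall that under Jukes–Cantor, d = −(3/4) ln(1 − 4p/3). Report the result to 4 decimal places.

0.9913

d = −(3/4) ln(1 − 4p/3) = −0.75 ln(1 − 0.733333) = −0.75 ln(0.266667)
  = −0.75 × (-1.321755) = 0.991316 substitutions/site.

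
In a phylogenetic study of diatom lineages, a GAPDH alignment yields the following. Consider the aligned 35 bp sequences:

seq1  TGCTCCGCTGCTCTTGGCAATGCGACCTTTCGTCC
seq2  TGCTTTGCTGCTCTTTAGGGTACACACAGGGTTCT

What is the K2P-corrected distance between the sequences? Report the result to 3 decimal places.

0.807

Of 35 sites, 8 differences are transitions and 9 are transversions, so P = 8/35 ≈ 0.228571 and Q = 9/35 ≈ 0.257143.
Under the Kimura two-parameter model, d = −½ ln(1 − 2P − Q) − ¼ ln(1 − 2Q).
1 − 2P − Q = 0.285715, giving −½ ln(0.285715) = 0.626380.
1 − 2Q = 0.485714, giving −¼ ln(0.485714) = 0.180534.
d = 0.626380 + 0.180534 = 0.806914.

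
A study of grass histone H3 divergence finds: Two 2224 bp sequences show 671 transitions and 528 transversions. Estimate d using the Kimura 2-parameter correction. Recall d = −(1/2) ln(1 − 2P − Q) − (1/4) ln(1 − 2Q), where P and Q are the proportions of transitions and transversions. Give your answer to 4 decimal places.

P = 671/2224 ≈ 0.301709 and Q = 528/2224 ≈ 0.23741.
Under the Kimura two-parameter model, d = −½ ln(1 − 2P − Q) − ¼ ln(1 − 2Q).
1 − 2P − Q = 0.159172, giving −½ ln(0.159172) = 0.918885.
1 − 2Q = 0.52518, giving −¼ ln(0.52518) = 0.161004.
d = 0.918885 + 0.161004 = 1.079889.

1.0799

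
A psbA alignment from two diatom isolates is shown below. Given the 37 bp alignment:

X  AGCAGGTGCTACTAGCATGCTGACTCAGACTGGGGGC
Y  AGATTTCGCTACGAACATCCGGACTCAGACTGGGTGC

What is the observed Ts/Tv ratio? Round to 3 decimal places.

0.250

Transitions are A↔G and C↔T; transversions are all other mismatches.
Transitions: 2. Transversions: 8.
R = 2/8 = 0.250.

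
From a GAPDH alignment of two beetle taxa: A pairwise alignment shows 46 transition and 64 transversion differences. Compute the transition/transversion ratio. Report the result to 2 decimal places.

R = 46/64 = 0.71875 ≈ 0.72 (to 2 d.p.).

0.72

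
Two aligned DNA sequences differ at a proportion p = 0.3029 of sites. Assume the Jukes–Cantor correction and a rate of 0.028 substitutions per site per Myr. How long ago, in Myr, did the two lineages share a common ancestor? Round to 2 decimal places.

6.93

d = −(3/4) ln(1 − 4p/3) = −0.75 ln(1 − 0.403867) = −0.75 ln(0.596133)
  = −0.75 × (-0.517291) = 0.387968 substitutions/site.
Under a molecular clock d = 2μt, so t = d/(2μ) = 0.387968 / (2 × 0.028) = 6.93 Myr.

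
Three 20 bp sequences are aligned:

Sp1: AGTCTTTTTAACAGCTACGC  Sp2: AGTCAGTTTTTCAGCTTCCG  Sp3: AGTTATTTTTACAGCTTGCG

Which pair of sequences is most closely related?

Sp1–Sp2: 7/20 differ, p = 0.350, d = 0.471.
Sp1–Sp3: 7/20 differ, p = 0.350, d = 0.471.
Sp2–Sp3: 4/20 differ, p = 0.200, d = 0.233.
The smallest distance is between Sp2 and Sp3.

Sp2 and Sp3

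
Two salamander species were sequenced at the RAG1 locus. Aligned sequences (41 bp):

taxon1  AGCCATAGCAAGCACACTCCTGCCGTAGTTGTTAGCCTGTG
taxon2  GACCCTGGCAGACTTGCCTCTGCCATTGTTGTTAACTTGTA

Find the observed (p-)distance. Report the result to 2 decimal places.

The sequences differ at 16 of 41 positions.
p = 16/41 = 0.390243… ≈ 0.39 (to 2 d.p.).

0.39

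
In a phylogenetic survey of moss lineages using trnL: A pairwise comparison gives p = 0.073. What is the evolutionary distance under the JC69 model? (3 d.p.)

d = −(3/4) ln(1 − 4p/3) = −0.75 ln(1 − 0.097333) = −0.75 ln(0.902667)
  = −0.75 × (-0.102402) = 0.076802 substitutions/site.

0.077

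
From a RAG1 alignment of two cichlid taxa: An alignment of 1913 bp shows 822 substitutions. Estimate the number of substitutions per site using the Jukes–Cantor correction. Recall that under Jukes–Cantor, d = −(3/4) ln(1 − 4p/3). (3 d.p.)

0.638

p = 822/1913 ≈ 0.429692.
d = −(3/4) ln(1 − 4p/3) = −0.75 ln(1 − 0.572923) = −0.75 ln(0.427077)
  = −0.75 × (-0.850791) = 0.638093 substitutions/site.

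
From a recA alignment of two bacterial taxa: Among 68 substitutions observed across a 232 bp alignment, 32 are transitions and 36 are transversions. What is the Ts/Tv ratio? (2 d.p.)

0.89

R = 32/36 = 0.888888… ≈ 0.89 (to 2 d.p.).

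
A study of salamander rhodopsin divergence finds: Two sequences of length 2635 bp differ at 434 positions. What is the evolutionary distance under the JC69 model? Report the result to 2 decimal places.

p = 434/2635 ≈ 0.164706.
d = −(3/4) ln(1 − 4p/3) = −0.75 ln(1 − 0.219608) = −0.75 ln(0.780392)
  = −0.75 × (-0.247959) = 0.185969 substitutions/site.

0.19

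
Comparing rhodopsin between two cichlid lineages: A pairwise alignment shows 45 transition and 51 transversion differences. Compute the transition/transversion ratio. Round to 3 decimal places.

R = 45/51 = 0.882352… ≈ 0.882 (to 3 d.p.).

0.882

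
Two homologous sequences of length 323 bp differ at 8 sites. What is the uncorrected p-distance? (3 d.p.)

0.025

p = 8/323 = 0.024767… ≈ 0.025 (to 3 d.p.).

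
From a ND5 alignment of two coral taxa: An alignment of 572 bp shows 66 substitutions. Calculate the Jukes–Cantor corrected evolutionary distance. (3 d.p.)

p = 66/572 ≈ 0.115385.
d = −(3/4) ln(1 − 4p/3) = −0.75 ln(1 − 0.153847) = −0.75 ln(0.846153)
  = −0.75 × (-0.167055) = 0.125291 substitutions/site.

0.125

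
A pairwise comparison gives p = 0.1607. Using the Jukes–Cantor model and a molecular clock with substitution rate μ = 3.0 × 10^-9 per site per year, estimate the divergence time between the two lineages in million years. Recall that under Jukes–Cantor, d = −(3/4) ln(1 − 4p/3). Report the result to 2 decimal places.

d = −(3/4) ln(1 − 4p/3) = −0.75 ln(1 − 0.214267) = −0.75 ln(0.785733)
  = −0.75 × (-0.241138) = 0.180854 substitutions/site.
Under a molecular clock d = 2μt, so t = d/(2μ) = 0.180854 / (2 × 3.0 × 10^-9) = 30.14 million years.

30.14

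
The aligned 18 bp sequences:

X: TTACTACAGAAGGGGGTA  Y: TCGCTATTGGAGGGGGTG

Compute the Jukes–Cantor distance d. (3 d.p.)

The sequences differ at 6 of 18 sites (2, 3, 7, 8, 10, 18), so p = 6/18 ≈ 0.333333.
d = −(3/4) ln(1 − 4p/3) = −0.75 ln(1 − 0.444444) = −0.75 ln(0.555556)
  = −0.75 × (-0.587786) = 0.440840 substitutions/site.

0.441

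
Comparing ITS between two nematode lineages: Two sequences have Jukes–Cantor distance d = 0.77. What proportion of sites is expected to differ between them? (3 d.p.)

0.481

p = (3/4)(1 − e^(−4d/3)) = 0.75 × (1 − e^(-1.026667)) = 0.75 × (1 − 0.358199) = 0.481351.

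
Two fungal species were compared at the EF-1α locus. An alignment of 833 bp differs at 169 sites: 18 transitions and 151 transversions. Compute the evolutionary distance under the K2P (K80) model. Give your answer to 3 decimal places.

0.240

P = 18/833 ≈ 0.021609 and Q = 151/833 ≈ 0.181273.
Under the Kimura two-parameter model, d = −½ ln(1 − 2P − Q) − ¼ ln(1 − 2Q).
1 − 2P − Q = 0.775509, giving −½ ln(0.775509) = 0.127118.
1 − 2Q = 0.637454, giving −¼ ln(0.637454) = 0.112568.
d = 0.127118 + 0.112568 = 0.239686.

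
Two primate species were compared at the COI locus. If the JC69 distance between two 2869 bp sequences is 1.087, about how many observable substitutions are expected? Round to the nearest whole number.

1647

Invert JC69: p = (3/4)(1 − e^(−4d/3)) = 0.75 × (1 − e^(-1.449333)) = 0.75 × (1 − 0.234727) = 0.573955.
Expected differing sites = pL ≈ 0.573955 × 2869 = 1646.676895 ≈ 1647.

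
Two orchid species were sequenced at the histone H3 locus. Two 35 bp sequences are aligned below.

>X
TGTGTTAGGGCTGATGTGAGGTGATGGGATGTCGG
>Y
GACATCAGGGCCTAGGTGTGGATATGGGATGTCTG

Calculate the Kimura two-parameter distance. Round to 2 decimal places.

Of 35 sites, 5 differences are transitions and 7 are transversions, so P = 5/35 ≈ 0.142857 and Q = 7/35 = 0.2.
Under the Kimura two-parameter model, d = −½ ln(1 − 2P − Q) − ¼ ln(1 − 2Q).
1 − 2P − Q = 0.514286, giving −½ ln(0.514286) = 0.332488.
1 − 2Q = 0.6, giving −¼ ln(0.6) = 0.127706.
d = 0.332488 + 0.127706 = 0.460194.

0.46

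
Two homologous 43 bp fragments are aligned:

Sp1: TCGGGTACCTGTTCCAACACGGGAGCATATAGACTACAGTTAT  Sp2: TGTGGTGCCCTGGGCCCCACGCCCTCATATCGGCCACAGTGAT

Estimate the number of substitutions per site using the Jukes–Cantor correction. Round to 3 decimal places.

The sequences differ at 18 of 43 sites, so p = 18/43 ≈ 0.418605.
d = −(3/4) ln(1 − 4p/3) = −0.75 ln(1 − 0.55814) = −0.75 ln(0.44186)
  = −0.75 × (-0.816762) = 0.612572 substitutions/site.

0.613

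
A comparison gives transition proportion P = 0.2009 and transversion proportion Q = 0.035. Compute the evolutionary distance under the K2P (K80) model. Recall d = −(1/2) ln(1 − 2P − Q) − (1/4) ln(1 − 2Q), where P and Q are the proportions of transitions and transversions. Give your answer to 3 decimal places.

Under the Kimura two-parameter model, d = −½ ln(1 − 2P − Q) − ¼ ln(1 − 2Q).
1 − 2P − Q = 0.5632, giving −½ ln(0.5632) = 0.287060.
1 − 2Q = 0.93, giving −¼ ln(0.93) = 0.018143.
d = 0.287060 + 0.018143 = 0.305203.

0.305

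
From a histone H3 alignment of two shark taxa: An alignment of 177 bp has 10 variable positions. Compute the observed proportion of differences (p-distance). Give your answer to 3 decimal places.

p = 10/177 = 0.056497… ≈ 0.056 (to 3 d.p.).

0.056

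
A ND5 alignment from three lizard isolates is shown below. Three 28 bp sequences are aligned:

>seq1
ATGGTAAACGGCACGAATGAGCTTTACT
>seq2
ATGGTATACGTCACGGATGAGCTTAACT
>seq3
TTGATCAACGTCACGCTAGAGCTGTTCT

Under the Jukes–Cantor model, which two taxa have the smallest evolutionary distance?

seq1 and seq2

seq1–seq2: 4/28 differ, p = 0.143, d = 0.158.
seq1–seq3: 9/28 differ, p = 0.321, d = 0.420.
seq2–seq3: 10/28 differ, p = 0.357, d = 0.485.
The smallest distance is between seq1 and seq2.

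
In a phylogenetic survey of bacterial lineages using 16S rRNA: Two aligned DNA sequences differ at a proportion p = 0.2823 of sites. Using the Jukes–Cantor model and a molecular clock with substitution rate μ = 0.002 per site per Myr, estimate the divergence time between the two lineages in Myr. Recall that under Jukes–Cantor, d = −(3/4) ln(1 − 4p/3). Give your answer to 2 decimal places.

88.55

d = −(3/4) ln(1 − 4p/3) = −0.75 ln(1 − 0.3764) = −0.75 ln(0.6236)
  = −0.75 × (-0.472246) = 0.354185 substitutions/site.
Under a molecular clock d = 2μt, so t = d/(2μ) = 0.354185 / (2 × 0.002) = 88.55 Myr.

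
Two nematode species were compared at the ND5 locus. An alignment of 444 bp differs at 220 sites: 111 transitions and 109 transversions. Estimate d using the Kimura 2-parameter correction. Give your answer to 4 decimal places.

P = 111/444 = 0.25 and Q = 109/444 ≈ 0.245495.
Under the Kimura two-parameter model, d = −½ ln(1 − 2P − Q) − ¼ ln(1 − 2Q).
1 − 2P − Q = 0.254505, giving −½ ln(0.254505) = 0.684217.
1 − 2Q = 0.50901, giving −¼ ln(0.50901) = 0.168822.
d = 0.684217 + 0.168822 = 0.853039.

0.8530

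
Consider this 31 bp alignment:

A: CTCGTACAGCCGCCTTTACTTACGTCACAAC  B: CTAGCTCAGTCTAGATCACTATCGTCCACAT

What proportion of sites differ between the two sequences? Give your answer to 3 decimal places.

0.484

The sequences differ at 15 of 31 positions.
p = 15/31 = 0.483870… ≈ 0.484 (to 3 d.p.).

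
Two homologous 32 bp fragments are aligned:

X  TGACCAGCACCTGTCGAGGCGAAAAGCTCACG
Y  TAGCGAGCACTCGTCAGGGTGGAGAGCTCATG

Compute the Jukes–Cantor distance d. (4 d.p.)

0.4598

The sequences differ at 11 of 32 sites, so p = 11/32 = 0.34375.
d = −(3/4) ln(1 − 4p/3) = −0.75 ln(1 − 0.458333) = −0.75 ln(0.541667)
  = −0.75 × (-0.613104) = 0.459828 substitutions/site.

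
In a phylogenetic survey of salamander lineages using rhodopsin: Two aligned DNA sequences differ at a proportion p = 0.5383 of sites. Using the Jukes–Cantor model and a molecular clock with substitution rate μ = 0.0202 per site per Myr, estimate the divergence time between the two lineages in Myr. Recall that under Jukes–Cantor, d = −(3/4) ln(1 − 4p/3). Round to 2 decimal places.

d = −(3/4) ln(1 − 4p/3) = −0.75 ln(1 − 0.717733) = −0.75 ln(0.282267)
  = −0.75 × (-1.264902) = 0.948677 substitutions/site.
Under a molecular clock d = 2μt, so t = d/(2μ) = 0.948677 / (2 × 0.0202) = 23.48 Myr.

23.48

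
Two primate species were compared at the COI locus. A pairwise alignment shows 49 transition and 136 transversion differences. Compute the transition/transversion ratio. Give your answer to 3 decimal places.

R = 49/136 = 0.360294… ≈ 0.360 (to 3 d.p.).

0.360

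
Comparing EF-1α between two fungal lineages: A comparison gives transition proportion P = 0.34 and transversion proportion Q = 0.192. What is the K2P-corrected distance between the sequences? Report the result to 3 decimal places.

Under the Kimura two-parameter model, d = −½ ln(1 − 2P − Q) − ¼ ln(1 − 2Q).
1 − 2P − Q = 0.128, giving −½ ln(0.128) = 1.027863.
1 − 2Q = 0.616, giving −¼ ln(0.616) = 0.121127.
d = 1.027863 + 0.121127 = 1.148990.

1.149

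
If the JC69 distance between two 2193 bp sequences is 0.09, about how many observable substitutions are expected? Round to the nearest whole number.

186

Invert JC69: p = (3/4)(1 − e^(−4d/3)) = 0.75 × (1 − e^(-0.12)) = 0.75 × (1 − 0.886920) = 0.084810.
Expected differing sites = pL ≈ 0.084810 × 2193 = 185.98833 ≈ 186.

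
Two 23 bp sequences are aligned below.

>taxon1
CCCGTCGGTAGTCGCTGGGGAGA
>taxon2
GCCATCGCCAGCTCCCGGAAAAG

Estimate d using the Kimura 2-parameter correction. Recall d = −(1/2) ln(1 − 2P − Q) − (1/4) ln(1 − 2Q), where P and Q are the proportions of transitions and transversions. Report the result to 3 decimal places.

1.297

Of 23 sites, 9 differences are transitions and 3 are transversions, so P = 9/23 ≈ 0.391304 and Q = 3/23 ≈ 0.130435.
Under the Kimura two-parameter model, d = −½ ln(1 − 2P − Q) − ¼ ln(1 − 2Q).
1 − 2P − Q = 0.086957, giving −½ ln(0.086957) = 1.221171.
1 − 2Q = 0.73913, giving −¼ ln(0.73913) = 0.075570.
d = 1.221171 + 0.075570 = 1.296741.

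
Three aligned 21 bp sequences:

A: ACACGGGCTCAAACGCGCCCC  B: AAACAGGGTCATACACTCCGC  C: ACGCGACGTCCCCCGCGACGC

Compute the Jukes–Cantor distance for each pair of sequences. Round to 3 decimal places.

d(A,B) = 0.441, d(A,C) = 0.635, d(B,C) = 0.899

A–B: 7/21 sites differ → p ≈ 0.333333, d = −0.75 ln(1 − 0.444444) = 0.440839 ≈ 0.441.
A–C: 9/21 sites differ → p ≈ 0.428571, d = −0.75 ln(1 − 0.571428) = 0.635472 ≈ 0.635.
B–C: 11/21 sites differ → p ≈ 0.52381, d = −0.75 ln(1 − 0.698413) = 0.899023 ≈ 0.899.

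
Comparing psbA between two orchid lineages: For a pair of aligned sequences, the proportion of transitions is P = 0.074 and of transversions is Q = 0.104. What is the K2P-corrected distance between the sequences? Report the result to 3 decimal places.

Under the Kimura two-parameter model, d = −½ ln(1 − 2P − Q) − ¼ ln(1 − 2Q).
1 − 2P − Q = 0.748, giving −½ ln(0.748) = 0.145176.
1 − 2Q = 0.792, giving −¼ ln(0.792) = 0.058298.
d = 0.145176 + 0.058298 = 0.203474.

0.203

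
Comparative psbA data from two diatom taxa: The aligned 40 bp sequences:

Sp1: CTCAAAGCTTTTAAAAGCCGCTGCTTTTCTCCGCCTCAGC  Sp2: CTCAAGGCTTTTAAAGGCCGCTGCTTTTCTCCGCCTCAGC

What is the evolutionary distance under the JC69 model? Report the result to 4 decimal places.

0.0517

The sequences differ at 2 of 40 sites (6, 16), so p = 2/40 = 0.05.
d = −(3/4) ln(1 − 4p/3) = −0.75 ln(1 − 0.066667) = −0.75 ln(0.933333)
  = −0.75 × (-0.068993) = 0.051745 substitutions/site.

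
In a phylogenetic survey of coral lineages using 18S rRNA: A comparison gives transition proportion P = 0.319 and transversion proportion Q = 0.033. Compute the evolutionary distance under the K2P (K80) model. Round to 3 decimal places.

0.573

Under the Kimura two-parameter model, d = −½ ln(1 − 2P − Q) − ¼ ln(1 − 2Q).
1 − 2P − Q = 0.329, giving −½ ln(0.329) = 0.555849.
1 − 2Q = 0.934, giving −¼ ln(0.934) = 0.017070.
d = 0.555849 + 0.017070 = 0.572919.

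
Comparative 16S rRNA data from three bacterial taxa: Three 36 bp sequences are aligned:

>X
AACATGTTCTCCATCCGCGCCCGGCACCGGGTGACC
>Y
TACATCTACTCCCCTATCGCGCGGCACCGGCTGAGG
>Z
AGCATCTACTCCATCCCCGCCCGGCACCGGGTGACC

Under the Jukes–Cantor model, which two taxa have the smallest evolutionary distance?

X and Z

X–Y: 12/36 differ, p = 0.333, d = 0.441.
X–Z: 4/36 differ, p = 0.111, d = 0.120.
Y–Z: 11/36 differ, p = 0.306, d = 0.392.
The smallest distance is between X and Z.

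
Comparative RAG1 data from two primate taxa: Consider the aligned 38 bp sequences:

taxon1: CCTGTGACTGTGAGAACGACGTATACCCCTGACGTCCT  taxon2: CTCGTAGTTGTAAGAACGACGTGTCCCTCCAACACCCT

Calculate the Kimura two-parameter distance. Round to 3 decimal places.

0.550

Of 38 sites, 12 differences are transitions and 1 are transversions, so P = 12/38 ≈ 0.315789 and Q = 1/38 ≈ 0.026316.
Under the Kimura two-parameter model, d = −½ ln(1 − 2P − Q) − ¼ ln(1 − 2Q).
1 − 2P − Q = 0.342106, giving −½ ln(0.342106) = 0.536317.
1 − 2Q = 0.947368, giving −¼ ln(0.947368) = 0.013517.
d = 0.536317 + 0.013517 = 0.549834.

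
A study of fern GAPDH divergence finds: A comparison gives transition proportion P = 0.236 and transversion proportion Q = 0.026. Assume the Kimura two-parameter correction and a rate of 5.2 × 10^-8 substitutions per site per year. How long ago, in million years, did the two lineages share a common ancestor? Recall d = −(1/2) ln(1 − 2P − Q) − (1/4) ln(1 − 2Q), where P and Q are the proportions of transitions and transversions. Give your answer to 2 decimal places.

Under the Kimura two-parameter model, d = −½ ln(1 − 2P − Q) − ¼ ln(1 − 2Q).
1 − 2P − Q = 0.502, giving −½ ln(0.502) = 0.344578.
1 − 2Q = 0.948, giving −¼ ln(0.948) = 0.013350.
d = 0.344578 + 0.013350 = 0.357928.
Under a molecular clock d = 2μt, so t = d/(2μ) = 0.357928 / (2 × 5.2 × 10^-8) = 3.44 million years.

3.44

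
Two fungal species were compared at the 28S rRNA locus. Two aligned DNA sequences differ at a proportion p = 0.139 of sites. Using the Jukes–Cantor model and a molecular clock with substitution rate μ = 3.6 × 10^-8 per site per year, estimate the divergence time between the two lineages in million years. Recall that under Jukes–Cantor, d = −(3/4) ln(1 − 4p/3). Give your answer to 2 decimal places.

2.14

d = −(3/4) ln(1 − 4p/3) = −0.75 ln(1 − 0.185333) = −0.75 ln(0.814667)
  = −0.75 × (-0.204976) = 0.153732 substitutions/site.
Under a molecular clock d = 2μt, so t = d/(2μ) = 0.153732 / (2 × 3.6 × 10^-8) = 2.14 million years.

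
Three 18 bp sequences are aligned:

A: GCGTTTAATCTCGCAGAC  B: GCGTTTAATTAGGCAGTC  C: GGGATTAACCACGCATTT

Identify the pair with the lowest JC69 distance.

A–B: 4/18 differ, p = 0.222, d = 0.264.
A–C: 7/18 differ, p = 0.389, d = 0.548.
B–C: 7/18 differ, p = 0.389, d = 0.548.
The smallest distance is between A and B.

A and B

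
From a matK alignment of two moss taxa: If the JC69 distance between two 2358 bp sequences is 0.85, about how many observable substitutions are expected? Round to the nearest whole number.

Invert JC69: p = (3/4)(1 − e^(−4d/3)) = 0.75 × (1 − e^(-1.133333)) = 0.75 × (1 − 0.321958) = 0.508532.
Expected differing sites = pL ≈ 0.508532 × 2358 = 1199.118456 ≈ 1199.

1199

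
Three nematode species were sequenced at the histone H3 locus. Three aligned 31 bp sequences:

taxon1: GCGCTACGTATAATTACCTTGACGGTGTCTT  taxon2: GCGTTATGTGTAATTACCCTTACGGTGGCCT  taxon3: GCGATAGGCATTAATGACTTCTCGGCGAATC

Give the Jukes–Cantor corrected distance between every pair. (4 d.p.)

d(taxon1,taxon2) = 0.2687, d(taxon1,taxon3) = 0.6143, d(taxon2,taxon3) = 0.8740

taxon1–taxon2: 7/31 sites differ → p ≈ 0.225806, d = −0.75 ln(1 − 0.301075) = 0.268659 ≈ 0.2687.
taxon1–taxon3: 13/31 sites differ → p ≈ 0.419355, d = −0.75 ln(1 − 0.55914) = 0.614271 ≈ 0.6143.
taxon2–taxon3: 16/31 sites differ → p ≈ 0.516129, d = −0.75 ln(1 − 0.688172) = 0.873978 ≈ 0.8740.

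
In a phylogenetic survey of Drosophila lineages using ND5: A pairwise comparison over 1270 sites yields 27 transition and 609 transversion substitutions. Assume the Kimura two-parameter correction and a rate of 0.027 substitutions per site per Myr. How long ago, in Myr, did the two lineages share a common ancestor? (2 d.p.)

21.63

P = 27/1270 ≈ 0.02126 and Q = 609/1270 ≈ 0.479528.
Under the Kimura two-parameter model, d = −½ ln(1 − 2P − Q) − ¼ ln(1 − 2Q).
1 − 2P − Q = 0.477952, giving −½ ln(0.477952) = 0.369122.
1 − 2Q = 0.040944, giving −¼ ln(0.040944) = 0.798887.
d = 0.369122 + 0.798887 = 1.168009.
Under a molecular clock d = 2μt, so t = d/(2μ) = 1.168009 / (2 × 0.027) = 21.63 Myr.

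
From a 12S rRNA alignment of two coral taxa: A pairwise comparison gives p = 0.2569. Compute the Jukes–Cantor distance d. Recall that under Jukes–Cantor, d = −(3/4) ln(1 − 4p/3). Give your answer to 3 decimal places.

0.315

d = −(3/4) ln(1 − 4p/3) = −0.75 ln(1 − 0.342533) = −0.75 ln(0.657467)
  = −0.75 × (-0.419361) = 0.314521 substitutions/site.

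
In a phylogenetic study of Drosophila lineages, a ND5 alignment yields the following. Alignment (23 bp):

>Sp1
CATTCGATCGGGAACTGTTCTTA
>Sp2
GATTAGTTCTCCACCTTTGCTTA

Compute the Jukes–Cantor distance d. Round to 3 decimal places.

The sequences differ at 9 of 23 sites (1, 5, 7, 10, 11, 12, 14, 17, 19), so p = 9/23 ≈ 0.391304.
d = −(3/4) ln(1 − 4p/3) = −0.75 ln(1 − 0.521739) = −0.75 ln(0.478261)
  = −0.75 × (-0.737599) = 0.553199 substitutions/site.

0.553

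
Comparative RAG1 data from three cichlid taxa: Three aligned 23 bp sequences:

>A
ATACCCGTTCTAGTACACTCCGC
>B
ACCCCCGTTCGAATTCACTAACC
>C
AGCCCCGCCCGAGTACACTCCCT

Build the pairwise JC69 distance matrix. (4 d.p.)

d(A,B) = 0.4674, d(A,C) = 0.3904, d(B,C) = 0.4674

A–B: 8/23 sites differ → p ≈ 0.347826, d = −0.75 ln(1 − 0.463768) = 0.467391 ≈ 0.4674.
A–C: 7/23 sites differ → p ≈ 0.304348, d = −0.75 ln(1 − 0.405797) = 0.390401 ≈ 0.3904.
B–C: 8/23 sites differ → p ≈ 0.347826, d = −0.75 ln(1 − 0.463768) = 0.467391 ≈ 0.4674.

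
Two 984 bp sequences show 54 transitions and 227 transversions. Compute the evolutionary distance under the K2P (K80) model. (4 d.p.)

P = 54/984 ≈ 0.054878 and Q = 227/984 ≈ 0.230691.
Under the Kimura two-parameter model, d = −½ ln(1 − 2P − Q) − ¼ ln(1 − 2Q).
1 − 2P − Q = 0.659553, giving −½ ln(0.659553) = 0.208096.
1 − 2Q = 0.538618, giving −¼ ln(0.538618) = 0.154687.
d = 0.208096 + 0.154687 = 0.362783.

0.3628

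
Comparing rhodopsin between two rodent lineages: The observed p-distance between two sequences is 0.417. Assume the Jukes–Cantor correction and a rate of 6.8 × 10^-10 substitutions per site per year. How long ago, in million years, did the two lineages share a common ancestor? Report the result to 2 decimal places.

d = −(3/4) ln(1 − 4p/3) = −0.75 ln(1 − 0.556) = −0.75 ln(0.444)
  = −0.75 × (-0.811931) = 0.608948 substitutions/site.
Under a molecular clock d = 2μt, so t = d/(2μ) = 0.608948 / (2 × 6.8 × 10^-10) = 447.76 million years.

447.76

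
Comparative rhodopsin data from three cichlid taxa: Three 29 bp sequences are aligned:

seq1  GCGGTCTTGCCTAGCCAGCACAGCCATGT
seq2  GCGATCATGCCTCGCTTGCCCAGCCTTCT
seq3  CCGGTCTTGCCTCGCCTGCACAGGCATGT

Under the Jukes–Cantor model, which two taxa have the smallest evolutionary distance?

seq1 and seq3

seq1–seq2: 8/29 differ, p = 0.276, d = 0.344.
seq1–seq3: 4/29 differ, p = 0.138, d = 0.152.
seq2–seq3: 8/29 differ, p = 0.276, d = 0.344.
The smallest distance is between seq1 and seq3.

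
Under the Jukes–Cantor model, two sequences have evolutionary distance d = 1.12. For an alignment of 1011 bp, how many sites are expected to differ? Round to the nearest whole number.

588

Invert JC69: p = (3/4)(1 − e^(−4d/3)) = 0.75 × (1 − e^(-1.493333)) = 0.75 × (1 − 0.224623) = 0.581533.
Expected differing sites = pL ≈ 0.581533 × 1011 = 587.929863 ≈ 588.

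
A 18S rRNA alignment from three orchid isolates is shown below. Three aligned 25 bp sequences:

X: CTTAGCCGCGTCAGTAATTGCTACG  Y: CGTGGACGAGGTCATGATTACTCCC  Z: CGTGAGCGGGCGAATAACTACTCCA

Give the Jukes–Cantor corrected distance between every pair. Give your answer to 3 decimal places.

d(X,Y) = 0.766, d(X,Z) = 0.766, d(Y,Z) = 0.490

X–Y: 12/25 sites differ → p = 0.48, d = −0.75 ln(1 − 0.64) = 0.766238 ≈ 0.766.
X–Z: 12/25 sites differ → p = 0.48, d = −0.75 ln(1 − 0.64) = 0.766238 ≈ 0.766.
Y–Z: 9/25 sites differ → p = 0.36, d = −0.75 ln(1 − 0.48) = 0.490445 ≈ 0.490.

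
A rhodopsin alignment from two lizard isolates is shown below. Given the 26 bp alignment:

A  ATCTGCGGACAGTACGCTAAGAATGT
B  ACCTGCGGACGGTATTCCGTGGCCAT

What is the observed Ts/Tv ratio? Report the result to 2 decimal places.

Transitions are A↔G and C↔T; transversions are all other mismatches.
Transitions: 8. Transversions: 3.
R = 8/3 = 2.666666… ≈ 2.67 (to 2 d.p.).

2.67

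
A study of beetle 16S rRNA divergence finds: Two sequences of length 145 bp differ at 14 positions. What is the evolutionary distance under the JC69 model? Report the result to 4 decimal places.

0.1034

p = 14/145 ≈ 0.096552.
d = −(3/4) ln(1 − 4p/3) = −0.75 ln(1 − 0.128736) = −0.75 ln(0.871264)
  = −0.75 × (-0.137810) = 0.103358 substitutions/site.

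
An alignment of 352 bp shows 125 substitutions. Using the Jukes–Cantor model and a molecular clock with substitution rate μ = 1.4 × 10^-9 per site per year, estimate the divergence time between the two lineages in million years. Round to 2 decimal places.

p = 125/352 ≈ 0.355114.
d = −(3/4) ln(1 − 4p/3) = −0.75 ln(1 − 0.473485) = −0.75 ln(0.526515)
  = −0.75 × (-0.641475) = 0.481106 substitutions/site.
Under a molecular clock d = 2μt, so t = d/(2μ) = 0.481106 / (2 × 1.4 × 10^-9) = 171.82 million years.

171.82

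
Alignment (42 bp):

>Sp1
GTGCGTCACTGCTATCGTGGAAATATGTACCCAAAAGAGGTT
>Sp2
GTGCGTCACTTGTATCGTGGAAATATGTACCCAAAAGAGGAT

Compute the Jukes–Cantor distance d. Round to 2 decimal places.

0.08

The sequences differ at 3 of 42 sites (11, 12, 41), so p = 3/42 ≈ 0.071429.
d = −(3/4) ln(1 − 4p/3) = −0.75 ln(1 − 0.095239) = −0.75 ln(0.904761)
  = −0.75 × (-0.100084) = 0.075063 substitutions/site.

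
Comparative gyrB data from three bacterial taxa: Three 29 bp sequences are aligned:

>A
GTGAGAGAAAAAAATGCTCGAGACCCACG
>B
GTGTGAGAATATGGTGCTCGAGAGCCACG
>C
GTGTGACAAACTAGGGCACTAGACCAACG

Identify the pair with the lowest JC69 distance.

A–B: 6/29 differ, p = 0.207, d = 0.242.
A–C: 9/29 differ, p = 0.310, d = 0.401.
B–C: 9/29 differ, p = 0.310, d = 0.401.
The smallest distance is between A and B.

A and B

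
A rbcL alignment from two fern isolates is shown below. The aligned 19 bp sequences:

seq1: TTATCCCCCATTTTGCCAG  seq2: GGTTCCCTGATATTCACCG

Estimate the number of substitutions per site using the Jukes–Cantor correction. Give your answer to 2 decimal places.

The sequences differ at 9 of 19 sites (1, 2, 3, 8, 9, 12, 15, 16, 18), so p = 9/19 ≈ 0.473684.
d = −(3/4) ln(1 − 4p/3) = −0.75 ln(1 − 0.631579) = −0.75 ln(0.368421)
  = −0.75 × (-0.998529) = 0.748897 substitutions/site.

0.75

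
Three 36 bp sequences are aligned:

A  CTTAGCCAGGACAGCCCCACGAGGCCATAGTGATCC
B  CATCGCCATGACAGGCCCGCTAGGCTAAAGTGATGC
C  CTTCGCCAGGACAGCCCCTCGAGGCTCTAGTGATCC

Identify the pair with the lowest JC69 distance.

A and C

A–B: 9/36 differ, p = 0.250, d = 0.304.
A–C: 4/36 differ, p = 0.111, d = 0.120.
B–C: 8/36 differ, p = 0.222, d = 0.264.
The smallest distance is between A and C.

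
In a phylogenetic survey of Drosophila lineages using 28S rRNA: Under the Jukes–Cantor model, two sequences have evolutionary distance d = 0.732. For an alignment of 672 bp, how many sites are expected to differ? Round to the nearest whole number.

Invert JC69: p = (3/4)(1 − e^(−4d/3)) = 0.75 × (1 − e^(-0.976)) = 0.75 × (1 − 0.376815) = 0.467389.
Expected differing sites = pL ≈ 0.467389 × 672 = 314.085408 ≈ 314.

314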